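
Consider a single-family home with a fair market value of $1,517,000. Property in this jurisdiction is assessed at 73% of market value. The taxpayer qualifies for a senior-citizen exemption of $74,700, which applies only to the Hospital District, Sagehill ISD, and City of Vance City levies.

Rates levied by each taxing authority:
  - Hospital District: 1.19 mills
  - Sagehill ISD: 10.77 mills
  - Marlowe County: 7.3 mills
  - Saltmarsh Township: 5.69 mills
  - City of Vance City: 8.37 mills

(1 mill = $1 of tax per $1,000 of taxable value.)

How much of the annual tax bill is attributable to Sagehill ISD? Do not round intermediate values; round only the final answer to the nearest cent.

$11,122.29

Assessed value = $1,517,000 × 0.73 = $1,107,410
Sagehill ISD taxable value = $1,107,410 − $74,700 = $1,032,710
Sagehill ISD levy = $1,032,710 × 0.01077 = $11,122.2867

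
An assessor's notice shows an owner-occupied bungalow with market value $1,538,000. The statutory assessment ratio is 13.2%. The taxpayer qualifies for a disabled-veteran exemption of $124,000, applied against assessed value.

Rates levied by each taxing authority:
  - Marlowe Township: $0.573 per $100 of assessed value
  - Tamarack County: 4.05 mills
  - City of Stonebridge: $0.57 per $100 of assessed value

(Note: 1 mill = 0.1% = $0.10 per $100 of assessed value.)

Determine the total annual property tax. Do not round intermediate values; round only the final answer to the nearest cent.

$1,223.17

Assessed value = $1,538,000 × 0.132 = $203,016
Taxable value = $203,016 − $124,000 = $79,016
Marlowe Township: $79,016 × 0.00573 = $452.76168
Tamarack County: $79,016 × 0.00405 = $320.0148
City of Stonebridge: $79,016 × 0.0057 = $450.3912
Total = $1,223.16768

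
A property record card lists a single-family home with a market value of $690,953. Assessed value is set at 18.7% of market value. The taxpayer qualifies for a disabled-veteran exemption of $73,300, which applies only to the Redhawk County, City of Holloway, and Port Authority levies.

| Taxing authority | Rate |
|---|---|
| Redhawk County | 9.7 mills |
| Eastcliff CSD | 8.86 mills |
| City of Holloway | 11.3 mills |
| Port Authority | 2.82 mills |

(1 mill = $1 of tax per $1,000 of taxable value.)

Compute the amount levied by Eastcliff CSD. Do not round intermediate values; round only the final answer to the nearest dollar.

$1,145

Assessed value = $690,953 × 0.187 = $129,208.211
Eastcliff CSD taxable value = $129,208.211 (exemption does not apply)
Eastcliff CSD levy = $129,208.211 × 0.00886 = $1,144.78474946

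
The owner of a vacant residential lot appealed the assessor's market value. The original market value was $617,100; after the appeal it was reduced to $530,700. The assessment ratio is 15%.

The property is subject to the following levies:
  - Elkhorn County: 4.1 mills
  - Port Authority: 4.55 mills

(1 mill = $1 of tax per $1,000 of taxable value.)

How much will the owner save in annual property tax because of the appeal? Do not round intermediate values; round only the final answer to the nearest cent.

$112.10

Old assessed value = $617,100 × 0.15 = $92,565
New assessed value = $530,700 × 0.15 = $79,605
Combined rate = 0.0041 + 0.00455 = 0.00865
Old tax = $92,565 × 0.00865 = $800.68725
New tax = $79,605 × 0.00865 = $688.58325
Reduction = $800.68725 − $688.58325 = $112.104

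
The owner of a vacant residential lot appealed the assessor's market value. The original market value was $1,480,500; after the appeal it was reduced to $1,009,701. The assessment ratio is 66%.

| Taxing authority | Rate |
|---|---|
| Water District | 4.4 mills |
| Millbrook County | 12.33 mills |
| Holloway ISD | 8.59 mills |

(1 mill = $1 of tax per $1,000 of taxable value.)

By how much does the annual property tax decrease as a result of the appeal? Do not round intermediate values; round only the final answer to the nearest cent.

Old assessed value = $1,480,500 × 0.66 = $977,130
New assessed value = $1,009,701 × 0.66 = $666,402.66
Combined rate = 0.0044 + 0.01233 + 0.00859 = 0.02532
Old tax = $977,130 × 0.02532 = $24,740.9316
New tax = $666,402.66 × 0.02532 = $16,873.3153512
Reduction = $24,740.9316 − $16,873.3153512 = $7,867.6162488

$7,867.62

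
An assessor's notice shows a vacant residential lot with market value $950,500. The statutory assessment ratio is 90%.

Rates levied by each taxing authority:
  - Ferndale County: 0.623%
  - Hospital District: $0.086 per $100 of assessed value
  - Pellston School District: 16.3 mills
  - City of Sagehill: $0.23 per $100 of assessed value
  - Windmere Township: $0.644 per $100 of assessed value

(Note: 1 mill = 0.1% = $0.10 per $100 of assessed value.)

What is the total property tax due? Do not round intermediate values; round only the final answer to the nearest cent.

$27,485.61

Assessed value = $950,500 × 0.9 = $855,450
Ferndale County: $855,450 × 0.00623 = $5,329.4535
Hospital District: $855,450 × 0.00086 = $735.687
Pellston School District: $855,450 × 0.0163 = $13,943.835
City of Sagehill: $855,450 × 0.0023 = $1,967.535
Windmere Township: $855,450 × 0.00644 = $5,509.098
Total = $27,485.6085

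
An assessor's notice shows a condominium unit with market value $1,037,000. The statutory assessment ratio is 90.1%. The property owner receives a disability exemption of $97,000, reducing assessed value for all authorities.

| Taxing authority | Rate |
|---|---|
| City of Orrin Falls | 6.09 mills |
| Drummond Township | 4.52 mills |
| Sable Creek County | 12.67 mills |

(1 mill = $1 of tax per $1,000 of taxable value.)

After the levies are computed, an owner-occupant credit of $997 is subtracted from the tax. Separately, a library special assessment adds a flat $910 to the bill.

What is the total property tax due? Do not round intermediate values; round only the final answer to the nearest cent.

Assessed value = $1,037,000 × 0.901 = $934,337
Taxable value = $934,337 − $97,000 = $837,337
City of Orrin Falls: $837,337 × 0.00609 = $5,099.38233
Drummond Township: $837,337 × 0.00452 = $3,784.76324
Sable Creek County: $837,337 × 0.01267 = $10,609.05979
Levies subtotal = $19,493.20536
After credit = $19,493.20536 − $997 = $18,496.20536
Total = $18,496.20536 + $910 = $19,406.20536

$19,406.21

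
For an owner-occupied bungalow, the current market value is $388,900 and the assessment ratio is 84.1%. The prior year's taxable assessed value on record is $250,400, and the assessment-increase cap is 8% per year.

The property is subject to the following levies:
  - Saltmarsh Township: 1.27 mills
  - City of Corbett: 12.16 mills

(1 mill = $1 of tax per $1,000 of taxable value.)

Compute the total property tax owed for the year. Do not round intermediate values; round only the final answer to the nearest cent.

$3,631.90

Uncapped assessed value = $388,900 × 0.841 = $327,064.9
Cap limit = $250,400 × 1.08 = $270,432
Taxable assessed value = min($327,064.9, $270,432) = $270,432 (cap binds)
Saltmarsh Township: $270,432 × 0.00127 = $343.44864
City of Corbett: $270,432 × 0.01216 = $3,288.45312
Total = $3,631.90176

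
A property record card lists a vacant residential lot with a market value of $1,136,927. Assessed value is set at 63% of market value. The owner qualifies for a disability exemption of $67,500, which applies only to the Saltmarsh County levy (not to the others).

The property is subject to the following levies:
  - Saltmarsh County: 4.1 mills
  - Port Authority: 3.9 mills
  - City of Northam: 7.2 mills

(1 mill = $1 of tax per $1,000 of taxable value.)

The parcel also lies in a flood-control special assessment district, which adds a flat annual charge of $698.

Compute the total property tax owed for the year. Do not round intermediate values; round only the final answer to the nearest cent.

$11,308.46

Assessed value = $1,136,927 × 0.63 = $716,264.01
Saltmarsh County: ($716,264.01 − $67,500) × 0.0041 = $648,764.01 × 0.0041 = $2,659.932441
Port Authority: $716,264.01 × 0.0039 = $2,793.429639
City of Northam: $716,264.01 × 0.0072 = $5,157.100872
Levies subtotal = $10,610.462952
Total = $10,610.462952 + $698 = $11,308.462952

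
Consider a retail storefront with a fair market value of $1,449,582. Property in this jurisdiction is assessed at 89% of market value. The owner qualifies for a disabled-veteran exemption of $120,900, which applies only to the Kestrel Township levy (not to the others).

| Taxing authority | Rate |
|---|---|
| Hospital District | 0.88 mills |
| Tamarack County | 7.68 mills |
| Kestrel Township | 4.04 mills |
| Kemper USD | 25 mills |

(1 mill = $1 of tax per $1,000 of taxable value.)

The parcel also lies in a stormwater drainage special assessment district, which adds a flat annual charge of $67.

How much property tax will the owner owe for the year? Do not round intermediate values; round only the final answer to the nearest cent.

$48,087.38

Assessed value = $1,449,582 × 0.89 = $1,290,127.98
Hospital District: $1,290,127.98 × 0.00088 = $1,135.3126224
Tamarack County: $1,290,127.98 × 0.00768 = $9,908.1828864
Kestrel Township: ($1,290,127.98 − $120,900) × 0.00404 = $1,169,227.98 × 0.00404 = $4,723.6810392
Kemper USD: $1,290,127.98 × 0.025 = $32,253.1995
Levies subtotal = $48,020.376048
Total = $48,020.376048 + $67 = $48,087.376048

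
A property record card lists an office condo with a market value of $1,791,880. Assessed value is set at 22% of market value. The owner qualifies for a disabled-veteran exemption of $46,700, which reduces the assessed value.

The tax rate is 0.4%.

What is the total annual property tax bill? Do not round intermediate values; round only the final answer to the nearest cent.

Assessed value = $1,791,880 × 0.22 = $394,213.6
Taxable value = $394,213.6 − $46,700 = $347,513.6
Tax = $347,513.6 × 0.004 = $1,390.0544

$1,390.05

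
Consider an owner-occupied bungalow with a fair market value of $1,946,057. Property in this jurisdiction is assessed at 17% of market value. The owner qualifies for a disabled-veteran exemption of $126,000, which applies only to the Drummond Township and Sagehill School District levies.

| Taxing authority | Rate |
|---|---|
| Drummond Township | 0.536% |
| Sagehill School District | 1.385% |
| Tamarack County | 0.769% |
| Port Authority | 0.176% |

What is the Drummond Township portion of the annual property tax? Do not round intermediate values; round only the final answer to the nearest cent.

$1,097.89

Assessed value = $1,946,057 × 0.17 = $330,829.69
Drummond Township taxable value = $330,829.69 − $126,000 = $204,829.69
Drummond Township levy = $204,829.69 × 0.00536 = $1,097.8871384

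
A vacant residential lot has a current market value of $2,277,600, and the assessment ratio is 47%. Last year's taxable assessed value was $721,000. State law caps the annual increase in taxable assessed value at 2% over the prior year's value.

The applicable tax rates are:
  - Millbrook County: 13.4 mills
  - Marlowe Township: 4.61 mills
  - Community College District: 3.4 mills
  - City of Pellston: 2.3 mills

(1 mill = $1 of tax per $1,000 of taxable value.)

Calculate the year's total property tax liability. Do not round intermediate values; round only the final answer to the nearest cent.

$17,436.81

Uncapped assessed value = $2,277,600 × 0.47 = $1,070,472
Cap limit = $721,000 × 1.02 = $735,420
Taxable assessed value = min($1,070,472, $735,420) = $735,420 (cap binds)
Millbrook County: $735,420 × 0.0134 = $9,854.628
Marlowe Township: $735,420 × 0.00461 = $3,390.2862
Community College District: $735,420 × 0.0034 = $2,500.428
City of Pellston: $735,420 × 0.0023 = $1,691.466
Total = $17,436.8082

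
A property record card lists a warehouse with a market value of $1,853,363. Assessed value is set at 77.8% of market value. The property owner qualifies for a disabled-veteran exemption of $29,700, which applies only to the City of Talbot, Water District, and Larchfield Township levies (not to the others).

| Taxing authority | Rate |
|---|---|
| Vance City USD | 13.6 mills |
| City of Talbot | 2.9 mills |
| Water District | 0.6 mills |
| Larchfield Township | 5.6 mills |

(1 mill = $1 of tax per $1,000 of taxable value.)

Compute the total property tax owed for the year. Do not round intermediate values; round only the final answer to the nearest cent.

Assessed value = $1,853,363 × 0.778 = $1,441,916.414
Vance City USD: $1,441,916.414 × 0.0136 = $19,610.0632304
City of Talbot: ($1,441,916.414 − $29,700) × 0.0029 = $1,412,216.414 × 0.0029 = $4,095.4276006
Water District: ($1,441,916.414 − $29,700) × 0.0006 = $1,412,216.414 × 0.0006 = $847.3298484
Larchfield Township: ($1,441,916.414 − $29,700) × 0.0056 = $1,412,216.414 × 0.0056 = $7,908.4119184
Total = $32,461.2325978

$32,461.23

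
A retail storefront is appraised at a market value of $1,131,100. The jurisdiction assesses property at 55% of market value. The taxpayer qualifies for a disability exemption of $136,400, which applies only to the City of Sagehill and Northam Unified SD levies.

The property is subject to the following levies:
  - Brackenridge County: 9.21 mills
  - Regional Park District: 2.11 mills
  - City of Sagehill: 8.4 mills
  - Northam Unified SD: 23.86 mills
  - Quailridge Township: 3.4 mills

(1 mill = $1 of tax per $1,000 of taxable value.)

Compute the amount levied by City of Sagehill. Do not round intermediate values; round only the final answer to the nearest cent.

Assessed value = $1,131,100 × 0.55 = $622,105
City of Sagehill taxable value = $622,105 − $136,400 = $485,705
City of Sagehill levy = $485,705 × 0.0084 = $4,079.922

$4,079.92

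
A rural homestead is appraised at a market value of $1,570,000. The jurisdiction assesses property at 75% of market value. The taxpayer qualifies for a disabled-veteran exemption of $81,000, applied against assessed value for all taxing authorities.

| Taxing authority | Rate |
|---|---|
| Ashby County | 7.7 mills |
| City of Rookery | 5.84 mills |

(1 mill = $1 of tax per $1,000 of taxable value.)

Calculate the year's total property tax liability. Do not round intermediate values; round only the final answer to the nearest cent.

$14,846.61

Assessed value = $1,570,000 × 0.75 = $1,177,500
Taxable value = $1,177,500 − $81,000 = $1,096,500
Ashby County: $1,096,500 × 0.0077 = $8,443.05
City of Rookery: $1,096,500 × 0.00584 = $6,403.56
Total = $8,443.05 + $6,403.56 = $14,846.61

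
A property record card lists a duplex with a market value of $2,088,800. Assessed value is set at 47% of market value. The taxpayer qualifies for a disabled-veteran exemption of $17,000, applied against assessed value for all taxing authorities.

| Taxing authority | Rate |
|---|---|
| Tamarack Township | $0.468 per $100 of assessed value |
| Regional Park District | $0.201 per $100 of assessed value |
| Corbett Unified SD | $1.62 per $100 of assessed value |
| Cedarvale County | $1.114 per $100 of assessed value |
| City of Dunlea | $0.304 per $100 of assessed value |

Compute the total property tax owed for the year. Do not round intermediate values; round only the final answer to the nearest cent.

Assessed value = $2,088,800 × 0.47 = $981,736
Taxable value = $981,736 − $17,000 = $964,736
Tamarack Township: $964,736 × 0.00468 = $4,514.96448
Regional Park District: $964,736 × 0.00201 = $1,939.11936
Corbett Unified SD: $964,736 × 0.0162 = $15,628.7232
Cedarvale County: $964,736 × 0.01114 = $10,747.15904
City of Dunlea: $964,736 × 0.00304 = $2,932.79744
Total = $4,514.96448 + $1,939.11936 + $15,628.7232 + $10,747.15904 + $2,932.79744 = $35,762.76352

$35,762.76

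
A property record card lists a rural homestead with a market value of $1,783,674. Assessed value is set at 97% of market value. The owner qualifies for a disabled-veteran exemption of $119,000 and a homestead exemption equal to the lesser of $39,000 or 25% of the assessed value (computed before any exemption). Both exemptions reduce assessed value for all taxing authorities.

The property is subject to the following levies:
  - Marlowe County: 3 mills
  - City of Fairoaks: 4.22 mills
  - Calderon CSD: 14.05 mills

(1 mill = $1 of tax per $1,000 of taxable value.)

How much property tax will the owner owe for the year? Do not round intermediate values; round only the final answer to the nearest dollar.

Assessed value = $1,783,674 × 0.97 = $1,730,163.78
Homestead exemption = min($39,000, 25% × $1,730,163.78) = min($39,000, $432,540.945) = $39,000 (dollar cap binds)
Taxable value = $1,730,163.78 − $119,000 − $39,000 = $1,572,163.78
Marlowe County: $1,572,163.78 × 0.003 = $4,716.49134
City of Fairoaks: $1,572,163.78 × 0.00422 = $6,634.5311516
Calderon CSD: $1,572,163.78 × 0.01405 = $22,088.901109
Total = $33,439.9236006

$33,440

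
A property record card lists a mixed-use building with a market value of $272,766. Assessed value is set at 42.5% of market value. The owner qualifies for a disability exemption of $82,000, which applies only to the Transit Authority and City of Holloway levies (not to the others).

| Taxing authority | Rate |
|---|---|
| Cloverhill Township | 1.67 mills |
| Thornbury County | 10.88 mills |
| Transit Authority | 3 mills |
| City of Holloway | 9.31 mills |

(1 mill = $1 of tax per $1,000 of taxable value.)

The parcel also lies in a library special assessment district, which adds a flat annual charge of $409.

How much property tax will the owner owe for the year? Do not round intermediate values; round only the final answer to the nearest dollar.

Assessed value = $272,766 × 0.425 = $115,925.55
Cloverhill Township: $115,925.55 × 0.00167 = $193.5956685
Thornbury County: $115,925.55 × 0.01088 = $1,261.269984
Transit Authority: ($115,925.55 − $82,000) × 0.003 = $33,925.55 × 0.003 = $101.77665
City of Holloway: ($115,925.55 − $82,000) × 0.00931 = $33,925.55 × 0.00931 = $315.8468705
Levies subtotal = $1,872.489173
Total = $1,872.489173 + $409 = $2,281.489173

$2,281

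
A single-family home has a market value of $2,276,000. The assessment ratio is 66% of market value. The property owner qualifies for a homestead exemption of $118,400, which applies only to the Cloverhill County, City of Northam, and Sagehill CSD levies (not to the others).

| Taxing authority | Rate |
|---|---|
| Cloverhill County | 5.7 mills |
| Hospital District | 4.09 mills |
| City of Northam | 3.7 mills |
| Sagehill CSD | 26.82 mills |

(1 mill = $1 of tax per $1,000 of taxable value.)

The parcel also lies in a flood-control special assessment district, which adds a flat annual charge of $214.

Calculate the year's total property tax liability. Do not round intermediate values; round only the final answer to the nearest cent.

Assessed value = $2,276,000 × 0.66 = $1,502,160
Cloverhill County: ($1,502,160 − $118,400) × 0.0057 = $1,383,760 × 0.0057 = $7,887.432
Hospital District: $1,502,160 × 0.00409 = $6,143.8344
City of Northam: ($1,502,160 − $118,400) × 0.0037 = $1,383,760 × 0.0037 = $5,119.912
Sagehill CSD: ($1,502,160 − $118,400) × 0.02682 = $1,383,760 × 0.02682 = $37,112.4432
Levies subtotal = $56,263.6216
Total = $56,263.6216 + $214 = $56,477.6216

$56,477.62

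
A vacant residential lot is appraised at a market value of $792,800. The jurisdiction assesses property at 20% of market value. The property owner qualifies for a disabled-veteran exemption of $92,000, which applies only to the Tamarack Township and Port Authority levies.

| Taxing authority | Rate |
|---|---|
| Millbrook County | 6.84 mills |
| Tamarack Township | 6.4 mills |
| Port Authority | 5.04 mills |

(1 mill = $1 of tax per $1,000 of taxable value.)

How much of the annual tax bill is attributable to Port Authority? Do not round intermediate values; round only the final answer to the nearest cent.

$335.46

Assessed value = $792,800 × 0.2 = $158,560
Port Authority taxable value = $158,560 − $92,000 = $66,560
Port Authority levy = $66,560 × 0.00504 = $335.4624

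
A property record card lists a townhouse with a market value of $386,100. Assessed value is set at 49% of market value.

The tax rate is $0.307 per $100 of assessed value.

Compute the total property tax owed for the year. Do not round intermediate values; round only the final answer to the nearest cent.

Assessed value = $386,100 × 0.49 = $189,189
Tax = $189,189 × 0.00307 = $580.81023

$580.81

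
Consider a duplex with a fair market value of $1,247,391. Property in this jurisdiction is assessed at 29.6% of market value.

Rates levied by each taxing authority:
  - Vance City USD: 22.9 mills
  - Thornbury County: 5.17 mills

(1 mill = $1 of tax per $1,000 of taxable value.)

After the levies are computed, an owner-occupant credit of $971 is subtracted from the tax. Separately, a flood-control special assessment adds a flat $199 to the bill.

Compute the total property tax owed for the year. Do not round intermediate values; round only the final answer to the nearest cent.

Assessed value = $1,247,391 × 0.296 = $369,227.736
Vance City USD: $369,227.736 × 0.0229 = $8,455.3151544
Thornbury County: $369,227.736 × 0.00517 = $1,908.90739512
Levies subtotal = $10,364.22254952
After credit = $10,364.22254952 − $971 = $9,393.22254952
Total = $9,393.22254952 + $199 = $9,592.22254952

$9,592.22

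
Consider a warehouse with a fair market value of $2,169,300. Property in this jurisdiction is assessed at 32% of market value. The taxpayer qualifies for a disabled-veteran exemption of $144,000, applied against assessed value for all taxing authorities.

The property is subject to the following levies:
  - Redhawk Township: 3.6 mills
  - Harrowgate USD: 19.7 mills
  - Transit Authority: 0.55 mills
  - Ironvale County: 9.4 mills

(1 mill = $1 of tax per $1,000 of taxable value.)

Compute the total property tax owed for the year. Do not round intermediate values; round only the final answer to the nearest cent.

$18,293.35

Assessed value = $2,169,300 × 0.32 = $694,176
Taxable value = $694,176 − $144,000 = $550,176
Redhawk Township: $550,176 × 0.0036 = $1,980.6336
Harrowgate USD: $550,176 × 0.0197 = $10,838.4672
Transit Authority: $550,176 × 0.00055 = $302.5968
Ironvale County: $550,176 × 0.0094 = $5,171.6544
Total = $1,980.6336 + $10,838.4672 + $302.5968 + $5,171.6544 = $18,293.352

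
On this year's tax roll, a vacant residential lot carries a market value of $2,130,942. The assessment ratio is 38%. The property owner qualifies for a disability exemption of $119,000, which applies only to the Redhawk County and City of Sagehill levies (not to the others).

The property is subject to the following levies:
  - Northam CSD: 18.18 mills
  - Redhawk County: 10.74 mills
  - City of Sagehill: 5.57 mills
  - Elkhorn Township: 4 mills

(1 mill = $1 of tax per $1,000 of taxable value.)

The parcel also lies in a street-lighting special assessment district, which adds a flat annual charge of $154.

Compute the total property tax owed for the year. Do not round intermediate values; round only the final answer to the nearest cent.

$29,380.69

Assessed value = $2,130,942 × 0.38 = $809,757.96
Northam CSD: $809,757.96 × 0.01818 = $14,721.3997128
Redhawk County: ($809,757.96 − $119,000) × 0.01074 = $690,757.96 × 0.01074 = $7,418.7404904
City of Sagehill: ($809,757.96 − $119,000) × 0.00557 = $690,757.96 × 0.00557 = $3,847.5218372
Elkhorn Township: $809,757.96 × 0.004 = $3,239.03184
Levies subtotal = $29,226.6938804
Total = $29,226.6938804 + $154 = $29,380.6938804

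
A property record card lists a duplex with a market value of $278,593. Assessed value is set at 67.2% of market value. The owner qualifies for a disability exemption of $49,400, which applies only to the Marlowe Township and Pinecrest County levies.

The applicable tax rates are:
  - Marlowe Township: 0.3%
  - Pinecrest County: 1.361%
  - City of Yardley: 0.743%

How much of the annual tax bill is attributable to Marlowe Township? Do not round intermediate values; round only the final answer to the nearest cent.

$413.44

Assessed value = $278,593 × 0.672 = $187,214.496
Marlowe Township taxable value = $187,214.496 − $49,400 = $137,814.496
Marlowe Township levy = $137,814.496 × 0.003 = $413.443488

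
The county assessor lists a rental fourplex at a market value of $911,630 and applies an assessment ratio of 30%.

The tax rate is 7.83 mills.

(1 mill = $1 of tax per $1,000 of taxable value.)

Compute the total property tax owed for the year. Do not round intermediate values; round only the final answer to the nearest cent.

$2,141.42

Assessed value = $911,630 × 0.3 = $273,489
Tax = $273,489 × 0.00783 = $2,141.41887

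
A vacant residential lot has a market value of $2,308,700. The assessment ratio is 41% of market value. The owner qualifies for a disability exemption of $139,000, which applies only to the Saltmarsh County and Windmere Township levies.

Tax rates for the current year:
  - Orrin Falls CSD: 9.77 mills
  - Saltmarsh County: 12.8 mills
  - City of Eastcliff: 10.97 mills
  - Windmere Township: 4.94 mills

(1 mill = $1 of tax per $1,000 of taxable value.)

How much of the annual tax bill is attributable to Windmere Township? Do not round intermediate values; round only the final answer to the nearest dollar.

$3,989

Assessed value = $2,308,700 × 0.41 = $946,567
Windmere Township taxable value = $946,567 − $139,000 = $807,567
Windmere Township levy = $807,567 × 0.00494 = $3,989.38098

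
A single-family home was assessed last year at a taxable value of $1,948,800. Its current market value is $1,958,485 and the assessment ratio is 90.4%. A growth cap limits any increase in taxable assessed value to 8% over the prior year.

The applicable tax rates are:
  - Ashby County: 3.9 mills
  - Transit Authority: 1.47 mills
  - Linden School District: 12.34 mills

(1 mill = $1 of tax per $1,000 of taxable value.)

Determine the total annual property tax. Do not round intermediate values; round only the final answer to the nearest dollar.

$31,355

Uncapped assessed value = $1,958,485 × 0.904 = $1,770,470.44
Cap limit = $1,948,800 × 1.08 = $2,104,704
Taxable assessed value = min($1,770,470.44, $2,104,704) = $1,770,470.44 (cap does not bind)
Ashby County: $1,770,470.44 × 0.0039 = $6,904.834716
Transit Authority: $1,770,470.44 × 0.00147 = $2,602.5915468
Linden School District: $1,770,470.44 × 0.01234 = $21,847.6052296
Total = $31,355.0314924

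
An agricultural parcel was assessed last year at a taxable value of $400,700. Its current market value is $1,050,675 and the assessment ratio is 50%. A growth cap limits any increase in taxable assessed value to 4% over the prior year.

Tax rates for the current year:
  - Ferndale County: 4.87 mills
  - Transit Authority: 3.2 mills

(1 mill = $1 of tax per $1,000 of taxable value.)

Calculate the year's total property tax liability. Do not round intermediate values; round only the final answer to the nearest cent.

$3,362.99

Uncapped assessed value = $1,050,675 × 0.5 = $525,337.5
Cap limit = $400,700 × 1.04 = $416,728
Taxable assessed value = min($525,337.5, $416,728) = $416,728 (cap binds)
Ferndale County: $416,728 × 0.00487 = $2,029.46536
Transit Authority: $416,728 × 0.0032 = $1,333.5296
Total = $3,362.99496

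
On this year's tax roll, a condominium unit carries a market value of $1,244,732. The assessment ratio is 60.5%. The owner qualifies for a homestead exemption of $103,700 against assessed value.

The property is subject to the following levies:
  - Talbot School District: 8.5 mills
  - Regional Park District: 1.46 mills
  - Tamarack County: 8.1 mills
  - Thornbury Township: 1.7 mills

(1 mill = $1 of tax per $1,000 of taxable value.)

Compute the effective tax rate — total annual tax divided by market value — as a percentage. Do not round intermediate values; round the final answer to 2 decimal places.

1.03%

Assessed value = $1,244,732 × 0.605 = $753,062.86
Taxable value = $753,062.86 − $103,700 = $649,362.86
Talbot School District: $649,362.86 × 0.0085 = $5,519.58431
Regional Park District: $649,362.86 × 0.00146 = $948.0697756
Tamarack County: $649,362.86 × 0.0081 = $5,259.839166
Thornbury Township: $649,362.86 × 0.0017 = $1,103.916862
Total tax = $12,831.4101136
Effective rate = $12,831.4101136 ÷ $1,244,732 = 1.03% of market value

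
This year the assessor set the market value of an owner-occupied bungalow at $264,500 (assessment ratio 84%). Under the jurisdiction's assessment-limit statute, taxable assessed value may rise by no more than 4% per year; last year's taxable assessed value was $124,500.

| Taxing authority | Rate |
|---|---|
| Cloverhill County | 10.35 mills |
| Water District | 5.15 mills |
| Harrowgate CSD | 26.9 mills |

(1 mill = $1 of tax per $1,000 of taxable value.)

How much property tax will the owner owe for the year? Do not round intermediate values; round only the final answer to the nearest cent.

Uncapped assessed value = $264,500 × 0.84 = $222,180
Cap limit = $124,500 × 1.04 = $129,480
Taxable assessed value = min($222,180, $129,480) = $129,480 (cap binds)
Cloverhill County: $129,480 × 0.01035 = $1,340.118
Water District: $129,480 × 0.00515 = $666.822
Harrowgate CSD: $129,480 × 0.0269 = $3,483.012
Total = $5,489.952

$5,489.95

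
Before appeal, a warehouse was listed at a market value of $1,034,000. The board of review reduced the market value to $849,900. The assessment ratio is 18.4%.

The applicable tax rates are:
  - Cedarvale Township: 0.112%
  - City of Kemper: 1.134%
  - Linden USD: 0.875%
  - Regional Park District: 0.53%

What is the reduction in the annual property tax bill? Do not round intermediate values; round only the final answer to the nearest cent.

Old assessed value = $1,034,000 × 0.184 = $190,256
New assessed value = $849,900 × 0.184 = $156,381.6
Combined rate = 0.00112 + 0.01134 + 0.00875 + 0.0053 = 0.02651
Old tax = $190,256 × 0.02651 = $5,043.68656
New tax = $156,381.6 × 0.02651 = $4,145.676216
Reduction = $5,043.68656 − $4,145.676216 = $898.010344

$898.01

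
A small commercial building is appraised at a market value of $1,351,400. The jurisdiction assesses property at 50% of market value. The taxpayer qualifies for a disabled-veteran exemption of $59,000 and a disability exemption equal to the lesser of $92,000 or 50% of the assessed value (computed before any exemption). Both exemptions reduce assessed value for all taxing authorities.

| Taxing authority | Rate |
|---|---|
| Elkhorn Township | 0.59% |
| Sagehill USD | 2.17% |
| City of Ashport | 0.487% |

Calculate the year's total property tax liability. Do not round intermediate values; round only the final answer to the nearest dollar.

$17,037

Assessed value = $1,351,400 × 0.5 = $675,700
Disability exemption = min($92,000, 50% × $675,700) = min($92,000, $337,850) = $92,000 (dollar cap binds)
Taxable value = $675,700 − $59,000 − $92,000 = $524,700
Elkhorn Township: $524,700 × 0.0059 = $3,095.73
Sagehill USD: $524,700 × 0.0217 = $11,385.99
City of Ashport: $524,700 × 0.00487 = $2,555.289
Total = $17,037.009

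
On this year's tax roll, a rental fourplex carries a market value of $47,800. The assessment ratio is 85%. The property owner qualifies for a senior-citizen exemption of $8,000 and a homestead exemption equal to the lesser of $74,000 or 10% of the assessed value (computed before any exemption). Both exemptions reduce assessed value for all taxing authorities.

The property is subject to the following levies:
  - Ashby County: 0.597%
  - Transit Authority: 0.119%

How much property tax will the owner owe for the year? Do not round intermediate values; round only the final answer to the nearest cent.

Assessed value = $47,800 × 0.85 = $40,630
Homestead exemption = min($74,000, 10% × $40,630) = min($74,000, $4,063) = $4,063 (percentage binds)
Taxable value = $40,630 − $8,000 − $4,063 = $28,567
Ashby County: $28,567 × 0.00597 = $170.54499
Transit Authority: $28,567 × 0.00119 = $33.99473
Total = $204.53972

$204.54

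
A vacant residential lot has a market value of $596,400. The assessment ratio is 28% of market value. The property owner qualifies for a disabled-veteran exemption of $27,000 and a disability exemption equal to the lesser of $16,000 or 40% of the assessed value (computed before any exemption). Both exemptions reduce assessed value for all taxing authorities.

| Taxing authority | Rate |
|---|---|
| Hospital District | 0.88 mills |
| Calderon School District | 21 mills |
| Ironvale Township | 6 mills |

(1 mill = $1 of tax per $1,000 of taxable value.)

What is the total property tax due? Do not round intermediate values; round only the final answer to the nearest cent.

Assessed value = $596,400 × 0.28 = $166,992
Disability exemption = min($16,000, 40% × $166,992) = min($16,000, $66,796.8) = $16,000 (dollar cap binds)
Taxable value = $166,992 − $27,000 − $16,000 = $123,992
Hospital District: $123,992 × 0.00088 = $109.11296
Calderon School District: $123,992 × 0.021 = $2,603.832
Ironvale Township: $123,992 × 0.006 = $743.952
Total = $3,456.89696

$3,456.90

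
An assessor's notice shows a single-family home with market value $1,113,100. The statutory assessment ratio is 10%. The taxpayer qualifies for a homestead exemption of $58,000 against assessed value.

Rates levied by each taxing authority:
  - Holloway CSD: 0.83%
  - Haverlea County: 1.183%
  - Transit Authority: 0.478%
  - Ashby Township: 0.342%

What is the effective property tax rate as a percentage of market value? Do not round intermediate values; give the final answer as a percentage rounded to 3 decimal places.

Assessed value = $1,113,100 × 0.1 = $111,310
Taxable value = $111,310 − $58,000 = $53,310
Holloway CSD: $53,310 × 0.0083 = $442.473
Haverlea County: $53,310 × 0.01183 = $630.6573
Transit Authority: $53,310 × 0.00478 = $254.8218
Ashby Township: $53,310 × 0.00342 = $182.3202
Total tax = $1,510.2723
Effective rate = $1,510.2723 ÷ $1,113,100 = 0.136% of market value

0.136%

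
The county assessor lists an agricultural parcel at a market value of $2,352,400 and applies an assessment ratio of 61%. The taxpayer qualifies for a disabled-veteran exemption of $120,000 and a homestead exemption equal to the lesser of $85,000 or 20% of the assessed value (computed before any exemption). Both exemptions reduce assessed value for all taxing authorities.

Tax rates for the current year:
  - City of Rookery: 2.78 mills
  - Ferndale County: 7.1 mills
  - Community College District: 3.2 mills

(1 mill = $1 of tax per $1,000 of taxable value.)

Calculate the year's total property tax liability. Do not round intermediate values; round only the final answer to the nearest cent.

Assessed value = $2,352,400 × 0.61 = $1,434,964
Homestead exemption = min($85,000, 20% × $1,434,964) = min($85,000, $286,992.8) = $85,000 (dollar cap binds)
Taxable value = $1,434,964 − $120,000 − $85,000 = $1,229,964
City of Rookery: $1,229,964 × 0.00278 = $3,419.29992
Ferndale County: $1,229,964 × 0.0071 = $8,732.7444
Community College District: $1,229,964 × 0.0032 = $3,935.8848
Total = $16,087.92912

$16,087.93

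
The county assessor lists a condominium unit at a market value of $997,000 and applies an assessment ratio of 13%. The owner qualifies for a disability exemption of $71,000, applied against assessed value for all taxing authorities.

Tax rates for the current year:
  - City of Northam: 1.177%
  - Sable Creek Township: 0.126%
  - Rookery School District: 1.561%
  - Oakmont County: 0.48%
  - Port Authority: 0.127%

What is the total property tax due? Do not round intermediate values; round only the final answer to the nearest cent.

$2,034.35

Assessed value = $997,000 × 0.13 = $129,610
Taxable value = $129,610 − $71,000 = $58,610
City of Northam: $58,610 × 0.01177 = $689.8397
Sable Creek Township: $58,610 × 0.00126 = $73.8486
Rookery School District: $58,610 × 0.01561 = $914.9021
Oakmont County: $58,610 × 0.0048 = $281.328
Port Authority: $58,610 × 0.00127 = $74.4347
Total = $689.8397 + $73.8486 + $914.9021 + $281.328 + $74.4347 = $2,034.3531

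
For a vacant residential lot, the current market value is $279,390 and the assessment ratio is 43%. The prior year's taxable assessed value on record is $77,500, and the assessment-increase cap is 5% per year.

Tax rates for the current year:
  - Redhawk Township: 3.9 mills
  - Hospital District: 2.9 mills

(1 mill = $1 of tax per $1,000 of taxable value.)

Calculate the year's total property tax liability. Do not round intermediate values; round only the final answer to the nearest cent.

$553.35

Uncapped assessed value = $279,390 × 0.43 = $120,137.7
Cap limit = $77,500 × 1.05 = $81,375
Taxable assessed value = min($120,137.7, $81,375) = $81,375 (cap binds)
Redhawk Township: $81,375 × 0.0039 = $317.3625
Hospital District: $81,375 × 0.0029 = $235.9875
Total = $553.35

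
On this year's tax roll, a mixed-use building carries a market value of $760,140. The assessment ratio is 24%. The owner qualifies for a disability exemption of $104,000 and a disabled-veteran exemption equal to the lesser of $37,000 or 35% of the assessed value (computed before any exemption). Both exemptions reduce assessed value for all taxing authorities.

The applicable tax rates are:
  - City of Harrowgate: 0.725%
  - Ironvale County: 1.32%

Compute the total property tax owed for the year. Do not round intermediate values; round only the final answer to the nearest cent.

$847.32

Assessed value = $760,140 × 0.24 = $182,433.6
Disabled-veteran exemption = min($37,000, 35% × $182,433.6) = min($37,000, $63,851.76) = $37,000 (dollar cap binds)
Taxable value = $182,433.6 − $104,000 − $37,000 = $41,433.6
City of Harrowgate: $41,433.6 × 0.00725 = $300.3936
Ironvale County: $41,433.6 × 0.0132 = $546.92352
Total = $847.31712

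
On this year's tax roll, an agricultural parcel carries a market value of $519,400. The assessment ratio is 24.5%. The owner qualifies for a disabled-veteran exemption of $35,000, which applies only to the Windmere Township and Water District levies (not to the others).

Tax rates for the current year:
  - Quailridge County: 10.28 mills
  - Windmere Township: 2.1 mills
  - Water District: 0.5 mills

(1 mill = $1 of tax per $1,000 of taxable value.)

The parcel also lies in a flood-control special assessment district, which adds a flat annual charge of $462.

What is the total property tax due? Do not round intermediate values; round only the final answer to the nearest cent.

$2,010.02

Assessed value = $519,400 × 0.245 = $127,253
Quailridge County: $127,253 × 0.01028 = $1,308.16084
Windmere Township: ($127,253 − $35,000) × 0.0021 = $92,253 × 0.0021 = $193.7313
Water District: ($127,253 − $35,000) × 0.0005 = $92,253 × 0.0005 = $46.1265
Levies subtotal = $1,548.01864
Total = $1,548.01864 + $462 = $2,010.01864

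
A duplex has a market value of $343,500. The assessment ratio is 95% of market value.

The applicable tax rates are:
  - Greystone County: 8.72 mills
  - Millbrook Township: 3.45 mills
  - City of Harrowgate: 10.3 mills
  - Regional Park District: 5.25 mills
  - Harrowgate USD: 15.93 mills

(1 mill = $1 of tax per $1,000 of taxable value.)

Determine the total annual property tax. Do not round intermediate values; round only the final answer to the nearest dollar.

$14,244

Assessed value = $343,500 × 0.95 = $326,325
Greystone County: $326,325 × 0.00872 = $2,845.554
Millbrook Township: $326,325 × 0.00345 = $1,125.82125
City of Harrowgate: $326,325 × 0.0103 = $3,361.1475
Regional Park District: $326,325 × 0.00525 = $1,713.20625
Harrowgate USD: $326,325 × 0.01593 = $5,198.35725
Total = $2,845.554 + $1,125.82125 + $3,361.1475 + $1,713.20625 + $5,198.35725 = $14,244.08625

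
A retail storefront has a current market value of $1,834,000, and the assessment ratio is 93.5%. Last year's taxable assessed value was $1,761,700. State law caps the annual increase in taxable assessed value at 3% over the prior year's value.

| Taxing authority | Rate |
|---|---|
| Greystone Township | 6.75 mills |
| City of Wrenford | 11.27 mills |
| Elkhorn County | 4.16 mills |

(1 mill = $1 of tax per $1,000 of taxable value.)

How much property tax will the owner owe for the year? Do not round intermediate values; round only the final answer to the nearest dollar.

Uncapped assessed value = $1,834,000 × 0.935 = $1,714,790
Cap limit = $1,761,700 × 1.03 = $1,814,551
Taxable assessed value = min($1,714,790, $1,814,551) = $1,714,790 (cap does not bind)
Greystone Township: $1,714,790 × 0.00675 = $11,574.8325
City of Wrenford: $1,714,790 × 0.01127 = $19,325.6833
Elkhorn County: $1,714,790 × 0.00416 = $7,133.5264
Total = $38,034.0422

$38,034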